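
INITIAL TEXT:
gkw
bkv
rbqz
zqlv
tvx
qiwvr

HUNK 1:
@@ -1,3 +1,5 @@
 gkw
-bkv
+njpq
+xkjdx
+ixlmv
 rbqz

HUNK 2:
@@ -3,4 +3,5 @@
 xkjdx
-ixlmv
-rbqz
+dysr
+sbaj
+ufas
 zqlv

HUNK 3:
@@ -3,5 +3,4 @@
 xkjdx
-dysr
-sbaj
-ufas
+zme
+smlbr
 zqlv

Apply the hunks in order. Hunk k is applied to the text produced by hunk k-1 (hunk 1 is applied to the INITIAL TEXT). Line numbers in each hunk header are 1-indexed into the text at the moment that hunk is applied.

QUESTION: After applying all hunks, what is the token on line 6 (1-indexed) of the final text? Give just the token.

Hunk 1: at line 1 remove [bkv] add [njpq,xkjdx,ixlmv] -> 8 lines: gkw njpq xkjdx ixlmv rbqz zqlv tvx qiwvr
Hunk 2: at line 3 remove [ixlmv,rbqz] add [dysr,sbaj,ufas] -> 9 lines: gkw njpq xkjdx dysr sbaj ufas zqlv tvx qiwvr
Hunk 3: at line 3 remove [dysr,sbaj,ufas] add [zme,smlbr] -> 8 lines: gkw njpq xkjdx zme smlbr zqlv tvx qiwvr
Final line 6: zqlv

Answer: zqlv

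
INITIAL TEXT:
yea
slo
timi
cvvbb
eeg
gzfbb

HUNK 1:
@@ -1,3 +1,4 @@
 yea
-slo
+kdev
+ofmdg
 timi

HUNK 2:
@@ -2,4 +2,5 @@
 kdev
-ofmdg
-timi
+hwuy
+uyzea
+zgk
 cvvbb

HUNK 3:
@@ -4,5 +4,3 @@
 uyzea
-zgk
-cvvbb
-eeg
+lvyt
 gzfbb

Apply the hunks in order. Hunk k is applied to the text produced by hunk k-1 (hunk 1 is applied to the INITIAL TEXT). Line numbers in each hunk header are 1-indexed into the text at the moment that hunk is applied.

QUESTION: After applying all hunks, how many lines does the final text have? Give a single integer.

Answer: 6

Derivation:
Hunk 1: at line 1 remove [slo] add [kdev,ofmdg] -> 7 lines: yea kdev ofmdg timi cvvbb eeg gzfbb
Hunk 2: at line 2 remove [ofmdg,timi] add [hwuy,uyzea,zgk] -> 8 lines: yea kdev hwuy uyzea zgk cvvbb eeg gzfbb
Hunk 3: at line 4 remove [zgk,cvvbb,eeg] add [lvyt] -> 6 lines: yea kdev hwuy uyzea lvyt gzfbb
Final line count: 6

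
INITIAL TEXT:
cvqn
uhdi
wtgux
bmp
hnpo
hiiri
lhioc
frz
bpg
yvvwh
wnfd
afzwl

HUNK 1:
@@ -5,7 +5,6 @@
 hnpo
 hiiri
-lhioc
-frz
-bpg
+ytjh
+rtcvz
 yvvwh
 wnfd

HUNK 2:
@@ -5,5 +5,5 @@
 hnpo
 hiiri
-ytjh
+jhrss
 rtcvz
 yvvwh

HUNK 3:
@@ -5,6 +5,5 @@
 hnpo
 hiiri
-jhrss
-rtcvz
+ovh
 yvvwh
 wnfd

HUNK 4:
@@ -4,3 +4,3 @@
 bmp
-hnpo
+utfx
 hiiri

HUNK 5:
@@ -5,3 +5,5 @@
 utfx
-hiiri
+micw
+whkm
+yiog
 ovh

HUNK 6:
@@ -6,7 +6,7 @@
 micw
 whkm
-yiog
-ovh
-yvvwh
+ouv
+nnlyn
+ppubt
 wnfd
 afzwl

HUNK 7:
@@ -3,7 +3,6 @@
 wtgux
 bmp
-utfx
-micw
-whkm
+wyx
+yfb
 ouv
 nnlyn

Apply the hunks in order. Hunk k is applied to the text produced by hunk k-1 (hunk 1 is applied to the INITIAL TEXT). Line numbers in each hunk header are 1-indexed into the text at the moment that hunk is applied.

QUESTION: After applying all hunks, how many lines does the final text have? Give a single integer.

Hunk 1: at line 5 remove [lhioc,frz,bpg] add [ytjh,rtcvz] -> 11 lines: cvqn uhdi wtgux bmp hnpo hiiri ytjh rtcvz yvvwh wnfd afzwl
Hunk 2: at line 5 remove [ytjh] add [jhrss] -> 11 lines: cvqn uhdi wtgux bmp hnpo hiiri jhrss rtcvz yvvwh wnfd afzwl
Hunk 3: at line 5 remove [jhrss,rtcvz] add [ovh] -> 10 lines: cvqn uhdi wtgux bmp hnpo hiiri ovh yvvwh wnfd afzwl
Hunk 4: at line 4 remove [hnpo] add [utfx] -> 10 lines: cvqn uhdi wtgux bmp utfx hiiri ovh yvvwh wnfd afzwl
Hunk 5: at line 5 remove [hiiri] add [micw,whkm,yiog] -> 12 lines: cvqn uhdi wtgux bmp utfx micw whkm yiog ovh yvvwh wnfd afzwl
Hunk 6: at line 6 remove [yiog,ovh,yvvwh] add [ouv,nnlyn,ppubt] -> 12 lines: cvqn uhdi wtgux bmp utfx micw whkm ouv nnlyn ppubt wnfd afzwl
Hunk 7: at line 3 remove [utfx,micw,whkm] add [wyx,yfb] -> 11 lines: cvqn uhdi wtgux bmp wyx yfb ouv nnlyn ppubt wnfd afzwl
Final line count: 11

Answer: 11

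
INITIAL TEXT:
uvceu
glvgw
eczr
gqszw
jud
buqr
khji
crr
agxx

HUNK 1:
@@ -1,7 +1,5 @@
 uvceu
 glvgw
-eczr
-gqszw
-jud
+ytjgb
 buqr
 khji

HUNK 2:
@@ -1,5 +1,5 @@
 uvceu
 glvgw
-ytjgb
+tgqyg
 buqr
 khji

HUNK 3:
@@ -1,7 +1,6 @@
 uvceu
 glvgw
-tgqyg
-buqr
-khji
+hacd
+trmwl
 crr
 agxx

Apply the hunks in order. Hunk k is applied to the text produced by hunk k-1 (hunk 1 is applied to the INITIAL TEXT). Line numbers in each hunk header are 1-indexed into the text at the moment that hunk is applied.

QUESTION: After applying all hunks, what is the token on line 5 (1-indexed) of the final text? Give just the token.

Hunk 1: at line 1 remove [eczr,gqszw,jud] add [ytjgb] -> 7 lines: uvceu glvgw ytjgb buqr khji crr agxx
Hunk 2: at line 1 remove [ytjgb] add [tgqyg] -> 7 lines: uvceu glvgw tgqyg buqr khji crr agxx
Hunk 3: at line 1 remove [tgqyg,buqr,khji] add [hacd,trmwl] -> 6 lines: uvceu glvgw hacd trmwl crr agxx
Final line 5: crr

Answer: crr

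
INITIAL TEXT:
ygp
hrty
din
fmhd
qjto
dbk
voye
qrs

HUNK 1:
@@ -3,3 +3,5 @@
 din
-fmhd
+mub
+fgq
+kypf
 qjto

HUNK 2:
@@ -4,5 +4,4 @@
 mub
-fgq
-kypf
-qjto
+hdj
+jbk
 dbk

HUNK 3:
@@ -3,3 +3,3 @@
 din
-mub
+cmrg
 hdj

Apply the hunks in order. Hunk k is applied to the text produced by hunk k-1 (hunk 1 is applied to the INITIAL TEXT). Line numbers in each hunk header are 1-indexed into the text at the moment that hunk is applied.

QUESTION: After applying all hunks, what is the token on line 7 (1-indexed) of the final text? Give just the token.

Hunk 1: at line 3 remove [fmhd] add [mub,fgq,kypf] -> 10 lines: ygp hrty din mub fgq kypf qjto dbk voye qrs
Hunk 2: at line 4 remove [fgq,kypf,qjto] add [hdj,jbk] -> 9 lines: ygp hrty din mub hdj jbk dbk voye qrs
Hunk 3: at line 3 remove [mub] add [cmrg] -> 9 lines: ygp hrty din cmrg hdj jbk dbk voye qrs
Final line 7: dbk

Answer: dbk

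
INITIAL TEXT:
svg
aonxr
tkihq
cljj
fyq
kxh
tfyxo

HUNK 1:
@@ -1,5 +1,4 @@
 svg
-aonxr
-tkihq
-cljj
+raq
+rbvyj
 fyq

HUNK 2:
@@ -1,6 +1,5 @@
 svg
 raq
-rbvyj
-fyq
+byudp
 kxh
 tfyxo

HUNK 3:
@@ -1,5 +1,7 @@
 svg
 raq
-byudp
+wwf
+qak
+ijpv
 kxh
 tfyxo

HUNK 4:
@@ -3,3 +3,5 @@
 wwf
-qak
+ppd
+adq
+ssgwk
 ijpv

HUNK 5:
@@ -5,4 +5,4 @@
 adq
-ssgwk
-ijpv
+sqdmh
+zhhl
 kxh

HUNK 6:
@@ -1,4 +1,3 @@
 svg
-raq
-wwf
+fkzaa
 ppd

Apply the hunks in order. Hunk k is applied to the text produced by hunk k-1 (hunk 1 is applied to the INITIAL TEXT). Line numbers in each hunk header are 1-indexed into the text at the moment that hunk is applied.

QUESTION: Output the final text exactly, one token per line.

Hunk 1: at line 1 remove [aonxr,tkihq,cljj] add [raq,rbvyj] -> 6 lines: svg raq rbvyj fyq kxh tfyxo
Hunk 2: at line 1 remove [rbvyj,fyq] add [byudp] -> 5 lines: svg raq byudp kxh tfyxo
Hunk 3: at line 1 remove [byudp] add [wwf,qak,ijpv] -> 7 lines: svg raq wwf qak ijpv kxh tfyxo
Hunk 4: at line 3 remove [qak] add [ppd,adq,ssgwk] -> 9 lines: svg raq wwf ppd adq ssgwk ijpv kxh tfyxo
Hunk 5: at line 5 remove [ssgwk,ijpv] add [sqdmh,zhhl] -> 9 lines: svg raq wwf ppd adq sqdmh zhhl kxh tfyxo
Hunk 6: at line 1 remove [raq,wwf] add [fkzaa] -> 8 lines: svg fkzaa ppd adq sqdmh zhhl kxh tfyxo

Answer: svg
fkzaa
ppd
adq
sqdmh
zhhl
kxh
tfyxo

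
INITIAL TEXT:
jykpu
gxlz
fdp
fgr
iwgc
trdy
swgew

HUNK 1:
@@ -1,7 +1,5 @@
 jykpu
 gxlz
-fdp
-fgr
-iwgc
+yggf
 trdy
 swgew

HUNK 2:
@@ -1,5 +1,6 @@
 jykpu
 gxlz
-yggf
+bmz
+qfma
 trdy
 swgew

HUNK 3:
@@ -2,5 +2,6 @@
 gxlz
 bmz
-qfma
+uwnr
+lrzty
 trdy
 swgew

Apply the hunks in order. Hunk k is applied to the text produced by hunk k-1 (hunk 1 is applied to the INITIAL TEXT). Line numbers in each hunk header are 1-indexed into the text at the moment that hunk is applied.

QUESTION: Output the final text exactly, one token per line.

Hunk 1: at line 1 remove [fdp,fgr,iwgc] add [yggf] -> 5 lines: jykpu gxlz yggf trdy swgew
Hunk 2: at line 1 remove [yggf] add [bmz,qfma] -> 6 lines: jykpu gxlz bmz qfma trdy swgew
Hunk 3: at line 2 remove [qfma] add [uwnr,lrzty] -> 7 lines: jykpu gxlz bmz uwnr lrzty trdy swgew

Answer: jykpu
gxlz
bmz
uwnr
lrzty
trdy
swgew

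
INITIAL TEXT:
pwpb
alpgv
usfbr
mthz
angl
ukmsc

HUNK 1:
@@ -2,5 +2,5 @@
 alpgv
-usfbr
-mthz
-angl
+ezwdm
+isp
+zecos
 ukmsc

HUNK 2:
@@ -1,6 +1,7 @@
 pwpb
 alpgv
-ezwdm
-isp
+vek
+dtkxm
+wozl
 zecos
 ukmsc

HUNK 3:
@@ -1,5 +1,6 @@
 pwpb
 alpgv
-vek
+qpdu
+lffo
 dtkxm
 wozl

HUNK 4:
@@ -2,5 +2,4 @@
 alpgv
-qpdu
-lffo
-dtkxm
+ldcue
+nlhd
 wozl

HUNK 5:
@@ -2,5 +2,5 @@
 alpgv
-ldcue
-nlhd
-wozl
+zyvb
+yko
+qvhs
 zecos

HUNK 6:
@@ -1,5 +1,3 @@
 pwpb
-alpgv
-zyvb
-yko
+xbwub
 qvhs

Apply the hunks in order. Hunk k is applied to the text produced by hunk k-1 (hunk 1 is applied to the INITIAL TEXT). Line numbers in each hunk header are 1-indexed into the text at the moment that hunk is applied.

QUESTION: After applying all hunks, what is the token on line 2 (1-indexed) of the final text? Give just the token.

Answer: xbwub

Derivation:
Hunk 1: at line 2 remove [usfbr,mthz,angl] add [ezwdm,isp,zecos] -> 6 lines: pwpb alpgv ezwdm isp zecos ukmsc
Hunk 2: at line 1 remove [ezwdm,isp] add [vek,dtkxm,wozl] -> 7 lines: pwpb alpgv vek dtkxm wozl zecos ukmsc
Hunk 3: at line 1 remove [vek] add [qpdu,lffo] -> 8 lines: pwpb alpgv qpdu lffo dtkxm wozl zecos ukmsc
Hunk 4: at line 2 remove [qpdu,lffo,dtkxm] add [ldcue,nlhd] -> 7 lines: pwpb alpgv ldcue nlhd wozl zecos ukmsc
Hunk 5: at line 2 remove [ldcue,nlhd,wozl] add [zyvb,yko,qvhs] -> 7 lines: pwpb alpgv zyvb yko qvhs zecos ukmsc
Hunk 6: at line 1 remove [alpgv,zyvb,yko] add [xbwub] -> 5 lines: pwpb xbwub qvhs zecos ukmsc
Final line 2: xbwub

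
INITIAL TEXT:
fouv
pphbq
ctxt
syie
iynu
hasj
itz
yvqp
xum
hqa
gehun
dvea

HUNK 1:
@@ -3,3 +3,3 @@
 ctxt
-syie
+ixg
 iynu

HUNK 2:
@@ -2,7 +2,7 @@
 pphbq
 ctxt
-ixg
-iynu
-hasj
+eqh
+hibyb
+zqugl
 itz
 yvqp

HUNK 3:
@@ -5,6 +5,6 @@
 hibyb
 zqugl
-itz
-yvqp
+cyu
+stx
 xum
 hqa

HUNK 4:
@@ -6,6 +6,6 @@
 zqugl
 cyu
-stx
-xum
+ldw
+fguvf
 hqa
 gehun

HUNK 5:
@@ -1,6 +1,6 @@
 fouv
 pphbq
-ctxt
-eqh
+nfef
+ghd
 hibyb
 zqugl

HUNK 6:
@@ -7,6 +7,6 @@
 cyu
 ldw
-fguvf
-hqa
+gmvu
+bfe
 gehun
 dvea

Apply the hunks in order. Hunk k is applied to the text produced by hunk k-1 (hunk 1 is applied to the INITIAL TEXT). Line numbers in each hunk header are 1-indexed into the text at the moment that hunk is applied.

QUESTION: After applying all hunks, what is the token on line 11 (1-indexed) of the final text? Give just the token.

Hunk 1: at line 3 remove [syie] add [ixg] -> 12 lines: fouv pphbq ctxt ixg iynu hasj itz yvqp xum hqa gehun dvea
Hunk 2: at line 2 remove [ixg,iynu,hasj] add [eqh,hibyb,zqugl] -> 12 lines: fouv pphbq ctxt eqh hibyb zqugl itz yvqp xum hqa gehun dvea
Hunk 3: at line 5 remove [itz,yvqp] add [cyu,stx] -> 12 lines: fouv pphbq ctxt eqh hibyb zqugl cyu stx xum hqa gehun dvea
Hunk 4: at line 6 remove [stx,xum] add [ldw,fguvf] -> 12 lines: fouv pphbq ctxt eqh hibyb zqugl cyu ldw fguvf hqa gehun dvea
Hunk 5: at line 1 remove [ctxt,eqh] add [nfef,ghd] -> 12 lines: fouv pphbq nfef ghd hibyb zqugl cyu ldw fguvf hqa gehun dvea
Hunk 6: at line 7 remove [fguvf,hqa] add [gmvu,bfe] -> 12 lines: fouv pphbq nfef ghd hibyb zqugl cyu ldw gmvu bfe gehun dvea
Final line 11: gehun

Answer: gehun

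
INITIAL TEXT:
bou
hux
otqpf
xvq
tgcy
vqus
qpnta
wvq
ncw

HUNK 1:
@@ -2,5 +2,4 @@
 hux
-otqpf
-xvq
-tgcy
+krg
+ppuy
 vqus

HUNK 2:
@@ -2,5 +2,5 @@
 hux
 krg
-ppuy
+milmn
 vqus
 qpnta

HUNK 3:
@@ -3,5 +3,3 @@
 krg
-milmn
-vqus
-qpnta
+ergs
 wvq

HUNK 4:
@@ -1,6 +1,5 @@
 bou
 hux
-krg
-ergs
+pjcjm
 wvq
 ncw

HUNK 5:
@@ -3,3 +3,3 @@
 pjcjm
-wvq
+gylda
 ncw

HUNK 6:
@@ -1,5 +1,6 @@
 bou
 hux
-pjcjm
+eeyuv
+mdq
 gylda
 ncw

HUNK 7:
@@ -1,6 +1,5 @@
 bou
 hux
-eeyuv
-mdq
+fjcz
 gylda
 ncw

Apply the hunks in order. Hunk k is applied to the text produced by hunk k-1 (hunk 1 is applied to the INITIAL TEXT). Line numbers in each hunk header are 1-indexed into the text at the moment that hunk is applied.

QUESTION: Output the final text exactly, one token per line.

Answer: bou
hux
fjcz
gylda
ncw

Derivation:
Hunk 1: at line 2 remove [otqpf,xvq,tgcy] add [krg,ppuy] -> 8 lines: bou hux krg ppuy vqus qpnta wvq ncw
Hunk 2: at line 2 remove [ppuy] add [milmn] -> 8 lines: bou hux krg milmn vqus qpnta wvq ncw
Hunk 3: at line 3 remove [milmn,vqus,qpnta] add [ergs] -> 6 lines: bou hux krg ergs wvq ncw
Hunk 4: at line 1 remove [krg,ergs] add [pjcjm] -> 5 lines: bou hux pjcjm wvq ncw
Hunk 5: at line 3 remove [wvq] add [gylda] -> 5 lines: bou hux pjcjm gylda ncw
Hunk 6: at line 1 remove [pjcjm] add [eeyuv,mdq] -> 6 lines: bou hux eeyuv mdq gylda ncw
Hunk 7: at line 1 remove [eeyuv,mdq] add [fjcz] -> 5 lines: bou hux fjcz gylda ncw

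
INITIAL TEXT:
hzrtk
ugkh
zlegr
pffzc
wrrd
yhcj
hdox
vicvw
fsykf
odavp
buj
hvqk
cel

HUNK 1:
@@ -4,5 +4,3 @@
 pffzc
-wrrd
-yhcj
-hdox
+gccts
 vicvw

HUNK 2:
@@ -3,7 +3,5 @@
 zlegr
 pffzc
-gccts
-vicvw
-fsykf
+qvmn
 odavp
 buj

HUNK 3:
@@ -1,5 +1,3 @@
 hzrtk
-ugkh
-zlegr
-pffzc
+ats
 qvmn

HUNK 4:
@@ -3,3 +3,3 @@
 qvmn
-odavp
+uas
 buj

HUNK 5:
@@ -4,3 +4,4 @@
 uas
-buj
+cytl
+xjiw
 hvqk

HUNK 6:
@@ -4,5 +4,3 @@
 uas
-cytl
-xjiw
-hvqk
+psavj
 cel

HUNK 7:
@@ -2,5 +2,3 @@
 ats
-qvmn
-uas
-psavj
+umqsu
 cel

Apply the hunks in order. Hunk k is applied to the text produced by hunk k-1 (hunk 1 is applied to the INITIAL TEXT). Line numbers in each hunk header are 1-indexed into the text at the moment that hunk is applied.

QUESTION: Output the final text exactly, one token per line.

Answer: hzrtk
ats
umqsu
cel

Derivation:
Hunk 1: at line 4 remove [wrrd,yhcj,hdox] add [gccts] -> 11 lines: hzrtk ugkh zlegr pffzc gccts vicvw fsykf odavp buj hvqk cel
Hunk 2: at line 3 remove [gccts,vicvw,fsykf] add [qvmn] -> 9 lines: hzrtk ugkh zlegr pffzc qvmn odavp buj hvqk cel
Hunk 3: at line 1 remove [ugkh,zlegr,pffzc] add [ats] -> 7 lines: hzrtk ats qvmn odavp buj hvqk cel
Hunk 4: at line 3 remove [odavp] add [uas] -> 7 lines: hzrtk ats qvmn uas buj hvqk cel
Hunk 5: at line 4 remove [buj] add [cytl,xjiw] -> 8 lines: hzrtk ats qvmn uas cytl xjiw hvqk cel
Hunk 6: at line 4 remove [cytl,xjiw,hvqk] add [psavj] -> 6 lines: hzrtk ats qvmn uas psavj cel
Hunk 7: at line 2 remove [qvmn,uas,psavj] add [umqsu] -> 4 lines: hzrtk ats umqsu cel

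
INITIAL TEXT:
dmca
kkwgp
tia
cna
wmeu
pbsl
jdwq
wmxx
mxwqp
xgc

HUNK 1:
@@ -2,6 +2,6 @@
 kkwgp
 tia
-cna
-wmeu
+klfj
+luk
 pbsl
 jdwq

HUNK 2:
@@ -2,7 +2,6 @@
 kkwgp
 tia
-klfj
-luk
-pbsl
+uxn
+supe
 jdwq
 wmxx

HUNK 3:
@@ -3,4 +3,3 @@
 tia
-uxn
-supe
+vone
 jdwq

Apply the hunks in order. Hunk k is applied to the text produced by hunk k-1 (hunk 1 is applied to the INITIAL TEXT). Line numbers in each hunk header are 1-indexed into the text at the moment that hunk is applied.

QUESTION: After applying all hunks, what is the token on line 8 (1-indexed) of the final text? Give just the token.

Hunk 1: at line 2 remove [cna,wmeu] add [klfj,luk] -> 10 lines: dmca kkwgp tia klfj luk pbsl jdwq wmxx mxwqp xgc
Hunk 2: at line 2 remove [klfj,luk,pbsl] add [uxn,supe] -> 9 lines: dmca kkwgp tia uxn supe jdwq wmxx mxwqp xgc
Hunk 3: at line 3 remove [uxn,supe] add [vone] -> 8 lines: dmca kkwgp tia vone jdwq wmxx mxwqp xgc
Final line 8: xgc

Answer: xgc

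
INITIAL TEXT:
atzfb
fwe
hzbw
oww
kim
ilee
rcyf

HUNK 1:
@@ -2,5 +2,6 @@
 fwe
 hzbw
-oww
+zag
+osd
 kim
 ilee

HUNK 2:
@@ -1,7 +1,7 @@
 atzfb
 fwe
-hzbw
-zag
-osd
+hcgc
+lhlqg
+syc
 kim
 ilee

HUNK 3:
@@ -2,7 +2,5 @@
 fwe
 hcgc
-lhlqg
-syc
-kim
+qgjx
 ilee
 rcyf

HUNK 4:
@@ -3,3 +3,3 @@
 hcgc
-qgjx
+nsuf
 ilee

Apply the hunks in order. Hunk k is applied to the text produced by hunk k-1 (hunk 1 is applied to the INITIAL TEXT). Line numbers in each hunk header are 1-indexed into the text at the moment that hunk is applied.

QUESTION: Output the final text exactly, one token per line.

Answer: atzfb
fwe
hcgc
nsuf
ilee
rcyf

Derivation:
Hunk 1: at line 2 remove [oww] add [zag,osd] -> 8 lines: atzfb fwe hzbw zag osd kim ilee rcyf
Hunk 2: at line 1 remove [hzbw,zag,osd] add [hcgc,lhlqg,syc] -> 8 lines: atzfb fwe hcgc lhlqg syc kim ilee rcyf
Hunk 3: at line 2 remove [lhlqg,syc,kim] add [qgjx] -> 6 lines: atzfb fwe hcgc qgjx ilee rcyf
Hunk 4: at line 3 remove [qgjx] add [nsuf] -> 6 lines: atzfb fwe hcgc nsuf ilee rcyf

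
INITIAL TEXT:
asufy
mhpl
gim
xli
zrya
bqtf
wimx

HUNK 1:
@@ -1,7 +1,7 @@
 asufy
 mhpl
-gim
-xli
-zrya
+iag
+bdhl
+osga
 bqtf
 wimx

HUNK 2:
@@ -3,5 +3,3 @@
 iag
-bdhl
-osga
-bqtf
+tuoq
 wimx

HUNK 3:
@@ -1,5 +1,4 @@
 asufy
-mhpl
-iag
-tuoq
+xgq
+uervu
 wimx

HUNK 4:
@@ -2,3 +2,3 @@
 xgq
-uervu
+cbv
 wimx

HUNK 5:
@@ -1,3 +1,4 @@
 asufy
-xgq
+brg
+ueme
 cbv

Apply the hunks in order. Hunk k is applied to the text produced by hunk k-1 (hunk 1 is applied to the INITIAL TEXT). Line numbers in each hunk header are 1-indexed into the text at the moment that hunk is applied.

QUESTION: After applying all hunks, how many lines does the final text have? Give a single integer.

Hunk 1: at line 1 remove [gim,xli,zrya] add [iag,bdhl,osga] -> 7 lines: asufy mhpl iag bdhl osga bqtf wimx
Hunk 2: at line 3 remove [bdhl,osga,bqtf] add [tuoq] -> 5 lines: asufy mhpl iag tuoq wimx
Hunk 3: at line 1 remove [mhpl,iag,tuoq] add [xgq,uervu] -> 4 lines: asufy xgq uervu wimx
Hunk 4: at line 2 remove [uervu] add [cbv] -> 4 lines: asufy xgq cbv wimx
Hunk 5: at line 1 remove [xgq] add [brg,ueme] -> 5 lines: asufy brg ueme cbv wimx
Final line count: 5

Answer: 5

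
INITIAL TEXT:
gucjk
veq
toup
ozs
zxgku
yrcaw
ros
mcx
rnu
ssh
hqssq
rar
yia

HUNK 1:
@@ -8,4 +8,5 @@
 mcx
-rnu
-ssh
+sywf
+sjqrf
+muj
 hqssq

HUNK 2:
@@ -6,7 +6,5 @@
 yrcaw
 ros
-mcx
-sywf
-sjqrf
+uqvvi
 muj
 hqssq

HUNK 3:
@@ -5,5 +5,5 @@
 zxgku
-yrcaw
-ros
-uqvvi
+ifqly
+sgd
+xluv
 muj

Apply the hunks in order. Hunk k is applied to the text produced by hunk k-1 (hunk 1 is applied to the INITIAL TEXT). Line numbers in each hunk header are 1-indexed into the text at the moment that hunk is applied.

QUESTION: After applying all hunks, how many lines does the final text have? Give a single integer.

Hunk 1: at line 8 remove [rnu,ssh] add [sywf,sjqrf,muj] -> 14 lines: gucjk veq toup ozs zxgku yrcaw ros mcx sywf sjqrf muj hqssq rar yia
Hunk 2: at line 6 remove [mcx,sywf,sjqrf] add [uqvvi] -> 12 lines: gucjk veq toup ozs zxgku yrcaw ros uqvvi muj hqssq rar yia
Hunk 3: at line 5 remove [yrcaw,ros,uqvvi] add [ifqly,sgd,xluv] -> 12 lines: gucjk veq toup ozs zxgku ifqly sgd xluv muj hqssq rar yia
Final line count: 12

Answer: 12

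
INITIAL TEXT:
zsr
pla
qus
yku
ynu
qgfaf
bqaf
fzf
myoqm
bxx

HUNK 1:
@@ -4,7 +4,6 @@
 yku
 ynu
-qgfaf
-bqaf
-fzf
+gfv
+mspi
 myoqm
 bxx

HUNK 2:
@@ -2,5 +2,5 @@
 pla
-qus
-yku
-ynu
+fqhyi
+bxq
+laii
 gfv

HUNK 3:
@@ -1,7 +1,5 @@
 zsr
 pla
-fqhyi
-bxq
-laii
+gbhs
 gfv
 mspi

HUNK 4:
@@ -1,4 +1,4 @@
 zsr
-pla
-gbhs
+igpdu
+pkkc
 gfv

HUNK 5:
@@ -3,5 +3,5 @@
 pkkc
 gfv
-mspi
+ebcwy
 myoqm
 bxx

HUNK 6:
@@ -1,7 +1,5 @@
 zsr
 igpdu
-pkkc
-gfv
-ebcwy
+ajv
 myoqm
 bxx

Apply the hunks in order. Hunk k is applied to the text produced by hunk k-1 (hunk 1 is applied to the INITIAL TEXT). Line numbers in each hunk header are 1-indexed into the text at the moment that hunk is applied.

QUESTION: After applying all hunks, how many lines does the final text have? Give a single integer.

Answer: 5

Derivation:
Hunk 1: at line 4 remove [qgfaf,bqaf,fzf] add [gfv,mspi] -> 9 lines: zsr pla qus yku ynu gfv mspi myoqm bxx
Hunk 2: at line 2 remove [qus,yku,ynu] add [fqhyi,bxq,laii] -> 9 lines: zsr pla fqhyi bxq laii gfv mspi myoqm bxx
Hunk 3: at line 1 remove [fqhyi,bxq,laii] add [gbhs] -> 7 lines: zsr pla gbhs gfv mspi myoqm bxx
Hunk 4: at line 1 remove [pla,gbhs] add [igpdu,pkkc] -> 7 lines: zsr igpdu pkkc gfv mspi myoqm bxx
Hunk 5: at line 3 remove [mspi] add [ebcwy] -> 7 lines: zsr igpdu pkkc gfv ebcwy myoqm bxx
Hunk 6: at line 1 remove [pkkc,gfv,ebcwy] add [ajv] -> 5 lines: zsr igpdu ajv myoqm bxx
Final line count: 5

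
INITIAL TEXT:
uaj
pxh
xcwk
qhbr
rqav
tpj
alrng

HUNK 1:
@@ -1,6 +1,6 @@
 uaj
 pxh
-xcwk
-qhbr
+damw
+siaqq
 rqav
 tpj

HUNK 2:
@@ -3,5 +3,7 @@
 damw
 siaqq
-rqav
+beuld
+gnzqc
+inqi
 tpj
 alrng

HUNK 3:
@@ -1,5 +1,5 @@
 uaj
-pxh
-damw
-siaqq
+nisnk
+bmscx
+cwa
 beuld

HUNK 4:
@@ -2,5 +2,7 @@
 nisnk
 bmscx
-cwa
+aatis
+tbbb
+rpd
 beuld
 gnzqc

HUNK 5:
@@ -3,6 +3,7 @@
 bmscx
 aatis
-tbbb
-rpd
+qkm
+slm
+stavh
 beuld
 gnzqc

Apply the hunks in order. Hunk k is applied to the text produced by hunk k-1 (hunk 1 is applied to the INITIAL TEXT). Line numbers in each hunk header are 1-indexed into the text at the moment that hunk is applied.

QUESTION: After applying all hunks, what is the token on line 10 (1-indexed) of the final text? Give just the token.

Hunk 1: at line 1 remove [xcwk,qhbr] add [damw,siaqq] -> 7 lines: uaj pxh damw siaqq rqav tpj alrng
Hunk 2: at line 3 remove [rqav] add [beuld,gnzqc,inqi] -> 9 lines: uaj pxh damw siaqq beuld gnzqc inqi tpj alrng
Hunk 3: at line 1 remove [pxh,damw,siaqq] add [nisnk,bmscx,cwa] -> 9 lines: uaj nisnk bmscx cwa beuld gnzqc inqi tpj alrng
Hunk 4: at line 2 remove [cwa] add [aatis,tbbb,rpd] -> 11 lines: uaj nisnk bmscx aatis tbbb rpd beuld gnzqc inqi tpj alrng
Hunk 5: at line 3 remove [tbbb,rpd] add [qkm,slm,stavh] -> 12 lines: uaj nisnk bmscx aatis qkm slm stavh beuld gnzqc inqi tpj alrng
Final line 10: inqi

Answer: inqi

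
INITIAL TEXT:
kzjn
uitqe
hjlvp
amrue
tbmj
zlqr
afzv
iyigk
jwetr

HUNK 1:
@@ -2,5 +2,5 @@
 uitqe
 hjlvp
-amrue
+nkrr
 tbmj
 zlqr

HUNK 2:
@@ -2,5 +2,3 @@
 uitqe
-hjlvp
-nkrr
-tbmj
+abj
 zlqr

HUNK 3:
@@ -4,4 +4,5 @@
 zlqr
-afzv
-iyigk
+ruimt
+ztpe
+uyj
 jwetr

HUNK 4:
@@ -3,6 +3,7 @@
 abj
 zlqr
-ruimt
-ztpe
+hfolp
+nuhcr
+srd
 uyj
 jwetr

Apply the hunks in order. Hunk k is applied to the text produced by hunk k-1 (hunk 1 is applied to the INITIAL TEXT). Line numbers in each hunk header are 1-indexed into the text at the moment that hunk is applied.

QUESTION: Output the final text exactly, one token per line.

Answer: kzjn
uitqe
abj
zlqr
hfolp
nuhcr
srd
uyj
jwetr

Derivation:
Hunk 1: at line 2 remove [amrue] add [nkrr] -> 9 lines: kzjn uitqe hjlvp nkrr tbmj zlqr afzv iyigk jwetr
Hunk 2: at line 2 remove [hjlvp,nkrr,tbmj] add [abj] -> 7 lines: kzjn uitqe abj zlqr afzv iyigk jwetr
Hunk 3: at line 4 remove [afzv,iyigk] add [ruimt,ztpe,uyj] -> 8 lines: kzjn uitqe abj zlqr ruimt ztpe uyj jwetr
Hunk 4: at line 3 remove [ruimt,ztpe] add [hfolp,nuhcr,srd] -> 9 lines: kzjn uitqe abj zlqr hfolp nuhcr srd uyj jwetr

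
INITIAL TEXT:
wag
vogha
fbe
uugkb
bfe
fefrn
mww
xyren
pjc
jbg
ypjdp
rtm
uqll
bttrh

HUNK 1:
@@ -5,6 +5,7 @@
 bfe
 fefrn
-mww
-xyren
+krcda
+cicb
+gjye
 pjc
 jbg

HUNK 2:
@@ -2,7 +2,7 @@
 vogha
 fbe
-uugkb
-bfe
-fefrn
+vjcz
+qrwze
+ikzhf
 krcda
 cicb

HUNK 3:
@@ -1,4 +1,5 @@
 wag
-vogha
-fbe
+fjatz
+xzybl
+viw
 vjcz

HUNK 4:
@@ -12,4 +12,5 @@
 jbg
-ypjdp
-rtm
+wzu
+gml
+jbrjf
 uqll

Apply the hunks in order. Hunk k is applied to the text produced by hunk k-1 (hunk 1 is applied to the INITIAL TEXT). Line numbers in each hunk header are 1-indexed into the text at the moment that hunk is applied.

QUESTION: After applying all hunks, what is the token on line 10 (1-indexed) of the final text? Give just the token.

Answer: gjye

Derivation:
Hunk 1: at line 5 remove [mww,xyren] add [krcda,cicb,gjye] -> 15 lines: wag vogha fbe uugkb bfe fefrn krcda cicb gjye pjc jbg ypjdp rtm uqll bttrh
Hunk 2: at line 2 remove [uugkb,bfe,fefrn] add [vjcz,qrwze,ikzhf] -> 15 lines: wag vogha fbe vjcz qrwze ikzhf krcda cicb gjye pjc jbg ypjdp rtm uqll bttrh
Hunk 3: at line 1 remove [vogha,fbe] add [fjatz,xzybl,viw] -> 16 lines: wag fjatz xzybl viw vjcz qrwze ikzhf krcda cicb gjye pjc jbg ypjdp rtm uqll bttrh
Hunk 4: at line 12 remove [ypjdp,rtm] add [wzu,gml,jbrjf] -> 17 lines: wag fjatz xzybl viw vjcz qrwze ikzhf krcda cicb gjye pjc jbg wzu gml jbrjf uqll bttrh
Final line 10: gjye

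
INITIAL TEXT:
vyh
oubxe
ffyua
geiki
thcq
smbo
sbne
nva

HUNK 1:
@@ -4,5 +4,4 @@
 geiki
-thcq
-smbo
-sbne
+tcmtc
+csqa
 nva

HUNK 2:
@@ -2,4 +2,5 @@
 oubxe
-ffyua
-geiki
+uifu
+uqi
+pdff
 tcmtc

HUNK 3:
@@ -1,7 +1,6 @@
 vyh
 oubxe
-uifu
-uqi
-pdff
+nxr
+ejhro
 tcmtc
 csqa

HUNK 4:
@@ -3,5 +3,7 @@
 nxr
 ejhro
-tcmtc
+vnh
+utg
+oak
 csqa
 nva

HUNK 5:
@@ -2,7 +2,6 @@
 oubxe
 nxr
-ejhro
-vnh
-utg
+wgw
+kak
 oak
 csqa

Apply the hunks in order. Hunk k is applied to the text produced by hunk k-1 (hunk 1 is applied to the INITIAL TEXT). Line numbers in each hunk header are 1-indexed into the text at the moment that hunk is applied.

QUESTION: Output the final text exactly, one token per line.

Hunk 1: at line 4 remove [thcq,smbo,sbne] add [tcmtc,csqa] -> 7 lines: vyh oubxe ffyua geiki tcmtc csqa nva
Hunk 2: at line 2 remove [ffyua,geiki] add [uifu,uqi,pdff] -> 8 lines: vyh oubxe uifu uqi pdff tcmtc csqa nva
Hunk 3: at line 1 remove [uifu,uqi,pdff] add [nxr,ejhro] -> 7 lines: vyh oubxe nxr ejhro tcmtc csqa nva
Hunk 4: at line 3 remove [tcmtc] add [vnh,utg,oak] -> 9 lines: vyh oubxe nxr ejhro vnh utg oak csqa nva
Hunk 5: at line 2 remove [ejhro,vnh,utg] add [wgw,kak] -> 8 lines: vyh oubxe nxr wgw kak oak csqa nva

Answer: vyh
oubxe
nxr
wgw
kak
oak
csqa
nva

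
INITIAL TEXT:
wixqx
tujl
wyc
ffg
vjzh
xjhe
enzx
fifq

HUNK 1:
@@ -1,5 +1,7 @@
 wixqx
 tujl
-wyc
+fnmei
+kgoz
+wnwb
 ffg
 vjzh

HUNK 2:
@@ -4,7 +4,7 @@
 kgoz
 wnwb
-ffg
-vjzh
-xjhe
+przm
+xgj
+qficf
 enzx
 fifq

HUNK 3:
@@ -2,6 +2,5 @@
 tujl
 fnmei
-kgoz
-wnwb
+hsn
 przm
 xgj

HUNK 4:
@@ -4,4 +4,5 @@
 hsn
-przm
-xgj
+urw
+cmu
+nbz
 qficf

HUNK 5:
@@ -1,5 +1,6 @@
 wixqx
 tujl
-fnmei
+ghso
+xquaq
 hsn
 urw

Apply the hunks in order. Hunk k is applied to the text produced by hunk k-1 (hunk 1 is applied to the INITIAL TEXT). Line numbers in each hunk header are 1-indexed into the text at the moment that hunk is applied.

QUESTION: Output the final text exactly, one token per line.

Answer: wixqx
tujl
ghso
xquaq
hsn
urw
cmu
nbz
qficf
enzx
fifq

Derivation:
Hunk 1: at line 1 remove [wyc] add [fnmei,kgoz,wnwb] -> 10 lines: wixqx tujl fnmei kgoz wnwb ffg vjzh xjhe enzx fifq
Hunk 2: at line 4 remove [ffg,vjzh,xjhe] add [przm,xgj,qficf] -> 10 lines: wixqx tujl fnmei kgoz wnwb przm xgj qficf enzx fifq
Hunk 3: at line 2 remove [kgoz,wnwb] add [hsn] -> 9 lines: wixqx tujl fnmei hsn przm xgj qficf enzx fifq
Hunk 4: at line 4 remove [przm,xgj] add [urw,cmu,nbz] -> 10 lines: wixqx tujl fnmei hsn urw cmu nbz qficf enzx fifq
Hunk 5: at line 1 remove [fnmei] add [ghso,xquaq] -> 11 lines: wixqx tujl ghso xquaq hsn urw cmu nbz qficf enzx fifq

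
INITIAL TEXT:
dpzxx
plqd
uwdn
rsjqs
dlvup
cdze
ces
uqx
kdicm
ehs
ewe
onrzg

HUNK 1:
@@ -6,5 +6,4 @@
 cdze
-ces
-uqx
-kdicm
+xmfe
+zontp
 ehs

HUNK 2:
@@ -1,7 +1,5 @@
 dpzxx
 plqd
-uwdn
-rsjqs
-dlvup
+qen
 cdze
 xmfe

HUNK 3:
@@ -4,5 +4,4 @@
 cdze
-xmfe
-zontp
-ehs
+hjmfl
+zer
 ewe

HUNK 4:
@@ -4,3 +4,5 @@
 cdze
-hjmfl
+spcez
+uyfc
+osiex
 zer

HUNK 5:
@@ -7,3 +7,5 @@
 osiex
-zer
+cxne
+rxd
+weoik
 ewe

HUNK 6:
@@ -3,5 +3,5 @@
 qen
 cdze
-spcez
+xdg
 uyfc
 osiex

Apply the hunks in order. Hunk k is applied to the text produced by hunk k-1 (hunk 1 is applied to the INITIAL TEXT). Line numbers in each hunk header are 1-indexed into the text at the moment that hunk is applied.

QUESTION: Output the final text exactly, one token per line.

Hunk 1: at line 6 remove [ces,uqx,kdicm] add [xmfe,zontp] -> 11 lines: dpzxx plqd uwdn rsjqs dlvup cdze xmfe zontp ehs ewe onrzg
Hunk 2: at line 1 remove [uwdn,rsjqs,dlvup] add [qen] -> 9 lines: dpzxx plqd qen cdze xmfe zontp ehs ewe onrzg
Hunk 3: at line 4 remove [xmfe,zontp,ehs] add [hjmfl,zer] -> 8 lines: dpzxx plqd qen cdze hjmfl zer ewe onrzg
Hunk 4: at line 4 remove [hjmfl] add [spcez,uyfc,osiex] -> 10 lines: dpzxx plqd qen cdze spcez uyfc osiex zer ewe onrzg
Hunk 5: at line 7 remove [zer] add [cxne,rxd,weoik] -> 12 lines: dpzxx plqd qen cdze spcez uyfc osiex cxne rxd weoik ewe onrzg
Hunk 6: at line 3 remove [spcez] add [xdg] -> 12 lines: dpzxx plqd qen cdze xdg uyfc osiex cxne rxd weoik ewe onrzg

Answer: dpzxx
plqd
qen
cdze
xdg
uyfc
osiex
cxne
rxd
weoik
ewe
onrzg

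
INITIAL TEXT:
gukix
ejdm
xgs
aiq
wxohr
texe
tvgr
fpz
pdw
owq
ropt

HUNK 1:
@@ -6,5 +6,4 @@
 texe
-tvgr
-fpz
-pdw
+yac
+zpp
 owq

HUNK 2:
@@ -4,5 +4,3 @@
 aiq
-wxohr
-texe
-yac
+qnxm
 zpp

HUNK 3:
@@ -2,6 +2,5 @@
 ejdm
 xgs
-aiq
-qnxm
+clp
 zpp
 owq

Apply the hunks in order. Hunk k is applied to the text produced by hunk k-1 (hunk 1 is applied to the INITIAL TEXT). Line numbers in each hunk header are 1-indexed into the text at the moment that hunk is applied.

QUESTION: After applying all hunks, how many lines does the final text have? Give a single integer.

Answer: 7

Derivation:
Hunk 1: at line 6 remove [tvgr,fpz,pdw] add [yac,zpp] -> 10 lines: gukix ejdm xgs aiq wxohr texe yac zpp owq ropt
Hunk 2: at line 4 remove [wxohr,texe,yac] add [qnxm] -> 8 lines: gukix ejdm xgs aiq qnxm zpp owq ropt
Hunk 3: at line 2 remove [aiq,qnxm] add [clp] -> 7 lines: gukix ejdm xgs clp zpp owq ropt
Final line count: 7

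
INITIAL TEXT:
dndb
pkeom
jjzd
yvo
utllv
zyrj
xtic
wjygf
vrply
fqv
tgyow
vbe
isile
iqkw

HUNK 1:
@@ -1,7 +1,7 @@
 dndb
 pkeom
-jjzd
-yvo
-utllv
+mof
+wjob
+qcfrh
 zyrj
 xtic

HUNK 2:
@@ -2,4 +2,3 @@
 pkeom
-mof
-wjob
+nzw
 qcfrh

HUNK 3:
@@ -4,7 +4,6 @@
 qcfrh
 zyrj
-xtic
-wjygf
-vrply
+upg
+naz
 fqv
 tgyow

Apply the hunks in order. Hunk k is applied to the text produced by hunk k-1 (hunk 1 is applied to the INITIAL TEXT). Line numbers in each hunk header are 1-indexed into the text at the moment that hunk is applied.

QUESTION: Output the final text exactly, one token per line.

Hunk 1: at line 1 remove [jjzd,yvo,utllv] add [mof,wjob,qcfrh] -> 14 lines: dndb pkeom mof wjob qcfrh zyrj xtic wjygf vrply fqv tgyow vbe isile iqkw
Hunk 2: at line 2 remove [mof,wjob] add [nzw] -> 13 lines: dndb pkeom nzw qcfrh zyrj xtic wjygf vrply fqv tgyow vbe isile iqkw
Hunk 3: at line 4 remove [xtic,wjygf,vrply] add [upg,naz] -> 12 lines: dndb pkeom nzw qcfrh zyrj upg naz fqv tgyow vbe isile iqkw

Answer: dndb
pkeom
nzw
qcfrh
zyrj
upg
naz
fqv
tgyow
vbe
isile
iqkw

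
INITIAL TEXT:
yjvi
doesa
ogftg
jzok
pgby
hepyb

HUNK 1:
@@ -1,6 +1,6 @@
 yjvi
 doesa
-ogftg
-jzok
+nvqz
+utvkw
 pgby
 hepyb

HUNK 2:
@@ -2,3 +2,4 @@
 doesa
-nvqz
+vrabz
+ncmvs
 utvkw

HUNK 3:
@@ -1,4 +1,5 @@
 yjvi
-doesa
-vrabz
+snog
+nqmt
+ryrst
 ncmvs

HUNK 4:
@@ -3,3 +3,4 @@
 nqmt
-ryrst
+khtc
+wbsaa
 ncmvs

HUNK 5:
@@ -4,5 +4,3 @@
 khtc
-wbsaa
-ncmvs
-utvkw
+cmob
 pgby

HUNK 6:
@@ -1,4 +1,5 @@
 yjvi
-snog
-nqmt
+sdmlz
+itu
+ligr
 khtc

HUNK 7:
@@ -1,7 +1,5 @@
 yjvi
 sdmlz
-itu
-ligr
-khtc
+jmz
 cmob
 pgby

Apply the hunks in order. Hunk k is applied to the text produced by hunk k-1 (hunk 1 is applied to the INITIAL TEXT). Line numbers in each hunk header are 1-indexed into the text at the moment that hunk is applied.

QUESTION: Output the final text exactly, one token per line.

Hunk 1: at line 1 remove [ogftg,jzok] add [nvqz,utvkw] -> 6 lines: yjvi doesa nvqz utvkw pgby hepyb
Hunk 2: at line 2 remove [nvqz] add [vrabz,ncmvs] -> 7 lines: yjvi doesa vrabz ncmvs utvkw pgby hepyb
Hunk 3: at line 1 remove [doesa,vrabz] add [snog,nqmt,ryrst] -> 8 lines: yjvi snog nqmt ryrst ncmvs utvkw pgby hepyb
Hunk 4: at line 3 remove [ryrst] add [khtc,wbsaa] -> 9 lines: yjvi snog nqmt khtc wbsaa ncmvs utvkw pgby hepyb
Hunk 5: at line 4 remove [wbsaa,ncmvs,utvkw] add [cmob] -> 7 lines: yjvi snog nqmt khtc cmob pgby hepyb
Hunk 6: at line 1 remove [snog,nqmt] add [sdmlz,itu,ligr] -> 8 lines: yjvi sdmlz itu ligr khtc cmob pgby hepyb
Hunk 7: at line 1 remove [itu,ligr,khtc] add [jmz] -> 6 lines: yjvi sdmlz jmz cmob pgby hepyb

Answer: yjvi
sdmlz
jmz
cmob
pgby
hepyb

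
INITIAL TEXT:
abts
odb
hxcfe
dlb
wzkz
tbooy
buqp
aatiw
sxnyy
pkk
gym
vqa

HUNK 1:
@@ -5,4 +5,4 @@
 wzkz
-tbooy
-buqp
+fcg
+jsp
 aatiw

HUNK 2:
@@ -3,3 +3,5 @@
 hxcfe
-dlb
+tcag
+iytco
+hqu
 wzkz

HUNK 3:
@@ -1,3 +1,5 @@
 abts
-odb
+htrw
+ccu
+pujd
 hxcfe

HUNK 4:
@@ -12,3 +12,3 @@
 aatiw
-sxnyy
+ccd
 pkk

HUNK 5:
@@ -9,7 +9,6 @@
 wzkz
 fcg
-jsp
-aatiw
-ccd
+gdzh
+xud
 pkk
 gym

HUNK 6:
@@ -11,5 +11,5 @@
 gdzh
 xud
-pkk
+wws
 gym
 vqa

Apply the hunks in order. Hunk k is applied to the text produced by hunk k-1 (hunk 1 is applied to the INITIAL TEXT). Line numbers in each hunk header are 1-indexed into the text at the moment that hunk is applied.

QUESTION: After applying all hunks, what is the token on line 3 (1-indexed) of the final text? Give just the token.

Hunk 1: at line 5 remove [tbooy,buqp] add [fcg,jsp] -> 12 lines: abts odb hxcfe dlb wzkz fcg jsp aatiw sxnyy pkk gym vqa
Hunk 2: at line 3 remove [dlb] add [tcag,iytco,hqu] -> 14 lines: abts odb hxcfe tcag iytco hqu wzkz fcg jsp aatiw sxnyy pkk gym vqa
Hunk 3: at line 1 remove [odb] add [htrw,ccu,pujd] -> 16 lines: abts htrw ccu pujd hxcfe tcag iytco hqu wzkz fcg jsp aatiw sxnyy pkk gym vqa
Hunk 4: at line 12 remove [sxnyy] add [ccd] -> 16 lines: abts htrw ccu pujd hxcfe tcag iytco hqu wzkz fcg jsp aatiw ccd pkk gym vqa
Hunk 5: at line 9 remove [jsp,aatiw,ccd] add [gdzh,xud] -> 15 lines: abts htrw ccu pujd hxcfe tcag iytco hqu wzkz fcg gdzh xud pkk gym vqa
Hunk 6: at line 11 remove [pkk] add [wws] -> 15 lines: abts htrw ccu pujd hxcfe tcag iytco hqu wzkz fcg gdzh xud wws gym vqa
Final line 3: ccu

Answer: ccu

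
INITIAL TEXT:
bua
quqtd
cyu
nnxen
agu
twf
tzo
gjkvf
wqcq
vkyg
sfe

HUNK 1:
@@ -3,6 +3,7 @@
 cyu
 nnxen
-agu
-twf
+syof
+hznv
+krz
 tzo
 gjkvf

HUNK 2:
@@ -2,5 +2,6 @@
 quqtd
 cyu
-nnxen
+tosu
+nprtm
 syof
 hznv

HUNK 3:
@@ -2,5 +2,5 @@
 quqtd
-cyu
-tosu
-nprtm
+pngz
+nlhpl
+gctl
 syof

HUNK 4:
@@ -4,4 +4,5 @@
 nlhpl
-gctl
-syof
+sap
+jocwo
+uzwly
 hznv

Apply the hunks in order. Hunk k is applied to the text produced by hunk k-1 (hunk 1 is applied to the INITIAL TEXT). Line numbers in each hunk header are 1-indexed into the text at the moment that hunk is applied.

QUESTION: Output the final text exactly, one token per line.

Answer: bua
quqtd
pngz
nlhpl
sap
jocwo
uzwly
hznv
krz
tzo
gjkvf
wqcq
vkyg
sfe

Derivation:
Hunk 1: at line 3 remove [agu,twf] add [syof,hznv,krz] -> 12 lines: bua quqtd cyu nnxen syof hznv krz tzo gjkvf wqcq vkyg sfe
Hunk 2: at line 2 remove [nnxen] add [tosu,nprtm] -> 13 lines: bua quqtd cyu tosu nprtm syof hznv krz tzo gjkvf wqcq vkyg sfe
Hunk 3: at line 2 remove [cyu,tosu,nprtm] add [pngz,nlhpl,gctl] -> 13 lines: bua quqtd pngz nlhpl gctl syof hznv krz tzo gjkvf wqcq vkyg sfe
Hunk 4: at line 4 remove [gctl,syof] add [sap,jocwo,uzwly] -> 14 lines: bua quqtd pngz nlhpl sap jocwo uzwly hznv krz tzo gjkvf wqcq vkyg sfe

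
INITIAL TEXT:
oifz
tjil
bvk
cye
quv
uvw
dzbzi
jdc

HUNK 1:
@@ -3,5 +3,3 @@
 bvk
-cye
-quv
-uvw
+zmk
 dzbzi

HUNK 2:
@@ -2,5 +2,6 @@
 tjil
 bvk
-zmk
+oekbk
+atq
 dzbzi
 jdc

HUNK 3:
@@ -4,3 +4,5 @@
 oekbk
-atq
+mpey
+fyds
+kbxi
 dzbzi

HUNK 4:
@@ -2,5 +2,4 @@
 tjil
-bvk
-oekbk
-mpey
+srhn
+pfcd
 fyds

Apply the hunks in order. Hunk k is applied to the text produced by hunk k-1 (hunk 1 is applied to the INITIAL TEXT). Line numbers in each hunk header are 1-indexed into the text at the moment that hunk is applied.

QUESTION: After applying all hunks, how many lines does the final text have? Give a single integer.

Hunk 1: at line 3 remove [cye,quv,uvw] add [zmk] -> 6 lines: oifz tjil bvk zmk dzbzi jdc
Hunk 2: at line 2 remove [zmk] add [oekbk,atq] -> 7 lines: oifz tjil bvk oekbk atq dzbzi jdc
Hunk 3: at line 4 remove [atq] add [mpey,fyds,kbxi] -> 9 lines: oifz tjil bvk oekbk mpey fyds kbxi dzbzi jdc
Hunk 4: at line 2 remove [bvk,oekbk,mpey] add [srhn,pfcd] -> 8 lines: oifz tjil srhn pfcd fyds kbxi dzbzi jdc
Final line count: 8

Answer: 8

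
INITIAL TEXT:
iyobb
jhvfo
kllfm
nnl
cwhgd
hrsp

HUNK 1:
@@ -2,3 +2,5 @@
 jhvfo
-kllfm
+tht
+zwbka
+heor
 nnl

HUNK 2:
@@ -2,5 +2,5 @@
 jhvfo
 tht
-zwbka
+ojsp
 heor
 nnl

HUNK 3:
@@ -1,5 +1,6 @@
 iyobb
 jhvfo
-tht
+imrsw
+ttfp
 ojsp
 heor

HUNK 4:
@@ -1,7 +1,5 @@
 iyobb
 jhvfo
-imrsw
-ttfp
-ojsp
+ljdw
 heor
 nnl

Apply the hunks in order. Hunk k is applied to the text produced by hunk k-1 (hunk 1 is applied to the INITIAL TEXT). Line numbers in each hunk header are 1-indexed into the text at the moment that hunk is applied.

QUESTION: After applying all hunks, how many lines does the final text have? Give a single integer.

Hunk 1: at line 2 remove [kllfm] add [tht,zwbka,heor] -> 8 lines: iyobb jhvfo tht zwbka heor nnl cwhgd hrsp
Hunk 2: at line 2 remove [zwbka] add [ojsp] -> 8 lines: iyobb jhvfo tht ojsp heor nnl cwhgd hrsp
Hunk 3: at line 1 remove [tht] add [imrsw,ttfp] -> 9 lines: iyobb jhvfo imrsw ttfp ojsp heor nnl cwhgd hrsp
Hunk 4: at line 1 remove [imrsw,ttfp,ojsp] add [ljdw] -> 7 lines: iyobb jhvfo ljdw heor nnl cwhgd hrsp
Final line count: 7

Answer: 7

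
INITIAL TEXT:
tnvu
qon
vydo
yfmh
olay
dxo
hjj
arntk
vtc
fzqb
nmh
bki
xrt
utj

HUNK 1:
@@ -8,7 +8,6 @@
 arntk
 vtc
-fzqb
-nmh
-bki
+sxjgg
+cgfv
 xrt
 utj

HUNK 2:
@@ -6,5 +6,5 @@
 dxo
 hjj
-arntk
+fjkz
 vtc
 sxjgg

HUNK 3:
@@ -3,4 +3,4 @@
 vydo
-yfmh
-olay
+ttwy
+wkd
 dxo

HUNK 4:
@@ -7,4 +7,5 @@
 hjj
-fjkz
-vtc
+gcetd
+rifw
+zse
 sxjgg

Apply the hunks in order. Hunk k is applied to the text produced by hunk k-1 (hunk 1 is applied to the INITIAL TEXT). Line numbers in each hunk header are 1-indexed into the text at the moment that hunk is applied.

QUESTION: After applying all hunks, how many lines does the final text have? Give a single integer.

Answer: 14

Derivation:
Hunk 1: at line 8 remove [fzqb,nmh,bki] add [sxjgg,cgfv] -> 13 lines: tnvu qon vydo yfmh olay dxo hjj arntk vtc sxjgg cgfv xrt utj
Hunk 2: at line 6 remove [arntk] add [fjkz] -> 13 lines: tnvu qon vydo yfmh olay dxo hjj fjkz vtc sxjgg cgfv xrt utj
Hunk 3: at line 3 remove [yfmh,olay] add [ttwy,wkd] -> 13 lines: tnvu qon vydo ttwy wkd dxo hjj fjkz vtc sxjgg cgfv xrt utj
Hunk 4: at line 7 remove [fjkz,vtc] add [gcetd,rifw,zse] -> 14 lines: tnvu qon vydo ttwy wkd dxo hjj gcetd rifw zse sxjgg cgfv xrt utj
Final line count: 14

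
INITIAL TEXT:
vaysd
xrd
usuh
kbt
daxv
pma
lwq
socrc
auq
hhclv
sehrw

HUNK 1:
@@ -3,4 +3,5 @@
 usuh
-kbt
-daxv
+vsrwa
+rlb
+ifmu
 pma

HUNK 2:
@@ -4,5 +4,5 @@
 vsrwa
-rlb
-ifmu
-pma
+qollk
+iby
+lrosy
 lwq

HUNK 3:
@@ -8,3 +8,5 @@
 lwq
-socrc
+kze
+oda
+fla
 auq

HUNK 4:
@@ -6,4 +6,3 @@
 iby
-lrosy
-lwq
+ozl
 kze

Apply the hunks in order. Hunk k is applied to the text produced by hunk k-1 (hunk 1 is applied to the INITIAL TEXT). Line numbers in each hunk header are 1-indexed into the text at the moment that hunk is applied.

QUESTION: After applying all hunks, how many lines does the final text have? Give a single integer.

Answer: 13

Derivation:
Hunk 1: at line 3 remove [kbt,daxv] add [vsrwa,rlb,ifmu] -> 12 lines: vaysd xrd usuh vsrwa rlb ifmu pma lwq socrc auq hhclv sehrw
Hunk 2: at line 4 remove [rlb,ifmu,pma] add [qollk,iby,lrosy] -> 12 lines: vaysd xrd usuh vsrwa qollk iby lrosy lwq socrc auq hhclv sehrw
Hunk 3: at line 8 remove [socrc] add [kze,oda,fla] -> 14 lines: vaysd xrd usuh vsrwa qollk iby lrosy lwq kze oda fla auq hhclv sehrw
Hunk 4: at line 6 remove [lrosy,lwq] add [ozl] -> 13 lines: vaysd xrd usuh vsrwa qollk iby ozl kze oda fla auq hhclv sehrw
Final line count: 13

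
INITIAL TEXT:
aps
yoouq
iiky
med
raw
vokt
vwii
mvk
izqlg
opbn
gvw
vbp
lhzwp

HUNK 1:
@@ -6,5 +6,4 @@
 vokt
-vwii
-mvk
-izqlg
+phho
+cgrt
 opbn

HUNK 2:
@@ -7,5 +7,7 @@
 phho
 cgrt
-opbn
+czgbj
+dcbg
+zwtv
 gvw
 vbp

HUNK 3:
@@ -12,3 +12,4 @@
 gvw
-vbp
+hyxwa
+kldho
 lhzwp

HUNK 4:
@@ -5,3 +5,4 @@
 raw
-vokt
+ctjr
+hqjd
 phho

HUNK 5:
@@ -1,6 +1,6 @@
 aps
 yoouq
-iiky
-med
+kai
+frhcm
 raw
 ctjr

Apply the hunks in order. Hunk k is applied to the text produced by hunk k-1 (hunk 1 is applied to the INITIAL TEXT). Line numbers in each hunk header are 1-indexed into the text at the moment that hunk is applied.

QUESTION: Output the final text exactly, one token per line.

Answer: aps
yoouq
kai
frhcm
raw
ctjr
hqjd
phho
cgrt
czgbj
dcbg
zwtv
gvw
hyxwa
kldho
lhzwp

Derivation:
Hunk 1: at line 6 remove [vwii,mvk,izqlg] add [phho,cgrt] -> 12 lines: aps yoouq iiky med raw vokt phho cgrt opbn gvw vbp lhzwp
Hunk 2: at line 7 remove [opbn] add [czgbj,dcbg,zwtv] -> 14 lines: aps yoouq iiky med raw vokt phho cgrt czgbj dcbg zwtv gvw vbp lhzwp
Hunk 3: at line 12 remove [vbp] add [hyxwa,kldho] -> 15 lines: aps yoouq iiky med raw vokt phho cgrt czgbj dcbg zwtv gvw hyxwa kldho lhzwp
Hunk 4: at line 5 remove [vokt] add [ctjr,hqjd] -> 16 lines: aps yoouq iiky med raw ctjr hqjd phho cgrt czgbj dcbg zwtv gvw hyxwa kldho lhzwp
Hunk 5: at line 1 remove [iiky,med] add [kai,frhcm] -> 16 lines: aps yoouq kai frhcm raw ctjr hqjd phho cgrt czgbj dcbg zwtv gvw hyxwa kldho lhzwp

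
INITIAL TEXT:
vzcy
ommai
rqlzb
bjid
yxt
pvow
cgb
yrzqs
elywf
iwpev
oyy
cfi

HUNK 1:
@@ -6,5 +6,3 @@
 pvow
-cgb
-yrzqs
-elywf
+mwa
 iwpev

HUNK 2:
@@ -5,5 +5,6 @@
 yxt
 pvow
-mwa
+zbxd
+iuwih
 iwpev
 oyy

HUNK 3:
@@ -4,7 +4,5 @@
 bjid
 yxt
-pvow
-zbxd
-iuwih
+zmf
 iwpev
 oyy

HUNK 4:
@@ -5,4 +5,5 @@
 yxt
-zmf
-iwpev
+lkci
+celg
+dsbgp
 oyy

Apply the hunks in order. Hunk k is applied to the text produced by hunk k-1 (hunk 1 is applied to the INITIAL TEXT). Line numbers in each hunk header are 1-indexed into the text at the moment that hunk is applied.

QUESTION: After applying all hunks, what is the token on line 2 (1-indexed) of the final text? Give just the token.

Hunk 1: at line 6 remove [cgb,yrzqs,elywf] add [mwa] -> 10 lines: vzcy ommai rqlzb bjid yxt pvow mwa iwpev oyy cfi
Hunk 2: at line 5 remove [mwa] add [zbxd,iuwih] -> 11 lines: vzcy ommai rqlzb bjid yxt pvow zbxd iuwih iwpev oyy cfi
Hunk 3: at line 4 remove [pvow,zbxd,iuwih] add [zmf] -> 9 lines: vzcy ommai rqlzb bjid yxt zmf iwpev oyy cfi
Hunk 4: at line 5 remove [zmf,iwpev] add [lkci,celg,dsbgp] -> 10 lines: vzcy ommai rqlzb bjid yxt lkci celg dsbgp oyy cfi
Final line 2: ommai

Answer: ommai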